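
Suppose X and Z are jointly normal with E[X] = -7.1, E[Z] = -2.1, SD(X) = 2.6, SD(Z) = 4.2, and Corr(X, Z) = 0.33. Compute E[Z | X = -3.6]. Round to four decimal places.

-0.2342

E[Z | X=x] = μ_Z + ρ(σ_Z/σ_X)(x − μ_X) for jointly normal variables.
E[Z | X=-3.6] = -2.1 + (0.33)·(4.2/2.6)·(-3.6 − (-7.1)) = -2.1 + (0.53308)·(3.5) = -0.2342.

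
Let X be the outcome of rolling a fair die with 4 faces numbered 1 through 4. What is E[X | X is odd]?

Given X is odd, X is equally likely to be any of {1, 3}.
E[X | X is odd] = (1 + 3) / 2 = 2.

2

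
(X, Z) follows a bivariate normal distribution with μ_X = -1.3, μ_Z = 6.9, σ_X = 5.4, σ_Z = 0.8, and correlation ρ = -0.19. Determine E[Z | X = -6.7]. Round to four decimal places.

7.0520

E[Z | X=x] = μ_Z + ρ(σ_Z/σ_X)(x − μ_X) for jointly normal variables.
E[Z | X=-6.7] = 6.9 + (-0.19)·(0.8/5.4)·(-6.7 − (-1.3)) = 6.9 + (-0.028148)·(-5.4) = 7.0520.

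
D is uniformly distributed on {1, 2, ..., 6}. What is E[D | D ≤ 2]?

Given D ≤ 2, D is equally likely to be any of {1, 2}.
E[D | D ≤ 2] = (1 + 2) / 2 = 3/2.

3/2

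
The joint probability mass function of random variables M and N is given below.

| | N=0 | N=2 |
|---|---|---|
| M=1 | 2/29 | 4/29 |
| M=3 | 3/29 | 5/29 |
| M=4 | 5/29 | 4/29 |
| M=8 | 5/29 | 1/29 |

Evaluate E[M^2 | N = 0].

P(N = 0) = 15/29.
Σ M^2·P over the event = 1·(2/29) + 9·(3/29) + 16·(5/29) + 64·(5/29) = 429/29.
E[M^2 | N = 0] = (429/29) / (15/29) = 143/5.

143/5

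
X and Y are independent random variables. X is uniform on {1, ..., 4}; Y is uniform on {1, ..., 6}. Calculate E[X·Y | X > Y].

Outcomes with X > Y: (2,1), (3,1), (3,2), (4,1), (4,2), (4,3), each with probability 1/24.
E[X·Y | X > Y] = (2 + 3 + 6 + 4 + 8 + 12) / 6 = 35/6.

35/6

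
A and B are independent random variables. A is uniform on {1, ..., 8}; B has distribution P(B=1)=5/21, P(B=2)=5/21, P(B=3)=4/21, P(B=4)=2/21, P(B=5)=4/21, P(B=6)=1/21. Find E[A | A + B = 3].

P(A + B = 3) = 5/84.
Summing A·P(x,y) over outcomes with A + B = 3 gives 5/56.
E[A | A + B = 3] = (5/56) / (5/84) = 3/2.

3/2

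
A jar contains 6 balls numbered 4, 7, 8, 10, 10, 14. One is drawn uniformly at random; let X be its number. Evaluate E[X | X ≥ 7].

P(X ≥ 7) = 5/6.
Σ over the event: 7·1/6 + 8·1/6 + 10·1/3 + 14·1/6 = 49/6.
E[X | X ≥ 7] = (49/6) / (5/6) = 49/5.

49/5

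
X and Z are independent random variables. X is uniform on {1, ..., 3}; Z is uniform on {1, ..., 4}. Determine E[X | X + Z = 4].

2

Outcomes with X + Z = 4: (1,3), (2,2), (3,1), each with probability 1/12.
E[X | X + Z = 4] = (1 + 2 + 3) / 3 = 2.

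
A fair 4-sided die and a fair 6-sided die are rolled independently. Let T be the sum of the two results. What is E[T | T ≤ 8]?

116/21

P(T ≤ 8) = 7/8.
Σ over the event: 2·1/24 + 3·1/12 + 4·1/8 + 5·1/6 + 6·1/6 + 7·1/6 + 8·1/8 = 29/6.
E[T | T ≤ 8] = (29/6) / (7/8) = 116/21.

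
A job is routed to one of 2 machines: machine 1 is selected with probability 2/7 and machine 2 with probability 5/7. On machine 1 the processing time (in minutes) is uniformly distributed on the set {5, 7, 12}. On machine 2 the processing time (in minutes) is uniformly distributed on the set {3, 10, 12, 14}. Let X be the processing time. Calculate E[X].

E[X | machine 1] = (5+7+12)/3 = 8.
E[X | machine 2] = (3+10+12+14)/4 = 39/4.
By the law of total expectation,
E[X] = (2/7)·(8) + (5/7)·(39/4) = 37/4.

37/4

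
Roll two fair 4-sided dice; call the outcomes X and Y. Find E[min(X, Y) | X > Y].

5/3

Outcomes with X > Y: (2,1), (3,1), (3,2), (4,1), (4,2), (4,3), each with probability 1/16.
E[min(X, Y) | X > Y] = (1 + 1 + 2 + 1 + 2 + 3) / 6 = 5/3.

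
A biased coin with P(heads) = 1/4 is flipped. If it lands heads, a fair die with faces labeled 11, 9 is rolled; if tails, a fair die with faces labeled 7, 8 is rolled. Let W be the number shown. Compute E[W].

E[W | heads] = (11+9)/2 = 10.
E[W | tails] = (7+8)/2 = 15/2.
By the law of total expectation,
E[W] = (1/4)·(10) + (3/4)·(15/2) = 65/8.

65/8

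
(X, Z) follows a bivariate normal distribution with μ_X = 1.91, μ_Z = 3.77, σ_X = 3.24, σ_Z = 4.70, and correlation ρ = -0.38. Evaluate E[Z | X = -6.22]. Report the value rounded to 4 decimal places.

E[Z | X=x] = μ_Z + ρ(σ_Z/σ_X)(x − μ_X) for jointly normal variables.
E[Z | X=-6.22] = 3.77 + (-0.38)·(4.70/3.24)·(-6.22 − (1.91)) = 3.77 + (-0.55123)·(-8.13) = 8.2515.

8.2515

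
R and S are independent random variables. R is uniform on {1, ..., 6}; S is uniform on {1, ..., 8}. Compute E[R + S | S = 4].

15/2

P(S = 4) = 1/8.
Summing (R+S)·P(x,y) over outcomes with S = 4 gives 15/16.
E[R + S | S = 4] = (15/16) / (1/8) = 15/2.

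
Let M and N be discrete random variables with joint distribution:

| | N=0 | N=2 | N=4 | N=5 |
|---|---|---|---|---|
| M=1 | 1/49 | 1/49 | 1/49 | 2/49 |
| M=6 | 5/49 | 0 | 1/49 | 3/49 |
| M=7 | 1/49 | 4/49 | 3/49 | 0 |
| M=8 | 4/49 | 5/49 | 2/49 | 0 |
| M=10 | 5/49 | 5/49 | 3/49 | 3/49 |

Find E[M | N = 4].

37/5

P(N = 4) = 10/49.
Σ M·P over the event = 1·(1/49) + 6·(1/49) + 7·(3/49) + 8·(2/49) + 10·(3/49) = 74/49.
E[M | N = 4] = (74/49) / (10/49) = 37/5.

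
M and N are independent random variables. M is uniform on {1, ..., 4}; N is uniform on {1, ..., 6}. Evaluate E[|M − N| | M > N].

P(M > N) = 1/4.
Summing |M−N|·P(x,y) over outcomes with M > N gives 5/12.
E[|M − N| | M > N] = (5/12) / (1/4) = 5/3.

5/3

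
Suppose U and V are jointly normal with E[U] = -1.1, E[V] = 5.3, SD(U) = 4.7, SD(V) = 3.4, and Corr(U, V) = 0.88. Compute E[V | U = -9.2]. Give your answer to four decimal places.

E[V | U=x] = μ_V + ρ(σ_V/σ_U)(x − μ_U) for jointly normal variables.
E[V | U=-9.2] = 5.3 + (0.88)·(3.4/4.7)·(-9.2 − (-1.1)) = 5.3 + (0.636596)·(-8.1) = 0.1436.

0.1436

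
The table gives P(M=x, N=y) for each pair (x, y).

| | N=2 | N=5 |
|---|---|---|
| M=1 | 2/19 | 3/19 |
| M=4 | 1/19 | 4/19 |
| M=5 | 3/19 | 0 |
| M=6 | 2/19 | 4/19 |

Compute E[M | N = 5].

43/11

P(N = 5) = 11/19.
Summing M·P(M=x,N=y) over the conditioning event gives 43/19.
E[M | N = 5] = (43/19) / (11/19) = 43/11.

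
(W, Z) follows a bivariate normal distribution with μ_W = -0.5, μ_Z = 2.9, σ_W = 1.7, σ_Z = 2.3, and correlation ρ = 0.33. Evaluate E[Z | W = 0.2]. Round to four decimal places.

3.2125

The regression of Z on W has slope ρ·σ_Z/σ_W and passes through (μ_W, μ_Z).
E[Z | W=0.2] = 2.9 + (0.33)·(2.3/1.7)·(0.2 − (-0.5)) = 2.9 + (0.44647)·(0.7) = 3.2125.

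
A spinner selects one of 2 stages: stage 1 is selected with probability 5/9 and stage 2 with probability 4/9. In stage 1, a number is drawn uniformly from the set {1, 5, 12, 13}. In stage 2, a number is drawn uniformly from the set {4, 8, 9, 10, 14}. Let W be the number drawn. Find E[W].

299/36

E[W | stage 1] = (1+5+12+13)/4 = 31/4.
E[W | stage 2] = (4+8+9+10+14)/5 = 9.
E[W] = (5/9)·(31/4) + (4/9)·(9) = 299/36.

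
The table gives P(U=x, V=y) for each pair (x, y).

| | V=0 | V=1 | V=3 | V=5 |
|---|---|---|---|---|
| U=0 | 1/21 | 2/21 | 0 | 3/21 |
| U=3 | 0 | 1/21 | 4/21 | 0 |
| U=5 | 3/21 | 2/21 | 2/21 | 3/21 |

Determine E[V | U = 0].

P(U = 0) = 2/7.
Σ V·P over the event = 0·(1/21) + 1·(2/21) + 5·(3/21) = 17/21.
E[V | U = 0] = (17/21) / (2/7) = 17/6.

17/6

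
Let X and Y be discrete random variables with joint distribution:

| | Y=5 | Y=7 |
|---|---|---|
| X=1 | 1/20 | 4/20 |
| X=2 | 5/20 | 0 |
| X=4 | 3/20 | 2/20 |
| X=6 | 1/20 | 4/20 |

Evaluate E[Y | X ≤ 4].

P(X ≤ 4) = 3/4.
Σ Y·P over the event = 5·(1/20) + 7·(4/20) + 5·(5/20) + 5·(3/20) + 7·(2/20) = 87/20.
E[Y | X ≤ 4] = (87/20) / (3/4) = 29/5.

29/5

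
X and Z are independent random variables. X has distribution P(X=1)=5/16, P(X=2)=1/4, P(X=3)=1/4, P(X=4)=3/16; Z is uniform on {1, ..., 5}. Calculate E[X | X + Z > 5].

P(X + Z > 5) = 37/80.
Summing X·P(x,y) over outcomes with X + Z > 5 gives 21/16.
E[X | X + Z > 5] = (21/16) / (37/80) = 105/37.

105/37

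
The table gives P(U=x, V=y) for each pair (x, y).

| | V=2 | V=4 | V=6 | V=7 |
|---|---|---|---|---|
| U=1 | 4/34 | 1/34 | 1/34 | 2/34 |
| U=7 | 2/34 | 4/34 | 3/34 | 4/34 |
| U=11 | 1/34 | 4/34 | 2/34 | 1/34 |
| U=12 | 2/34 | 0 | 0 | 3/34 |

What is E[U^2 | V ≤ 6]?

P(V ≤ 6) = 12/17.
Summing U^2·P(U=x,V=y) over the conditioning event gives 791/17.
E[U^2 | V ≤ 6] = (791/17) / (12/17) = 791/12.

791/12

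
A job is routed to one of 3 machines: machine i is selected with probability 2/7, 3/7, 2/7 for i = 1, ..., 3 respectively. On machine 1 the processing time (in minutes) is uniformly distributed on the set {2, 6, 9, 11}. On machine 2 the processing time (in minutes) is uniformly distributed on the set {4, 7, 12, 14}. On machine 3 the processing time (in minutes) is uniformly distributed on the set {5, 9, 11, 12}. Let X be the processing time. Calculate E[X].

241/28

E[X | machine 1] = (2+6+9+11)/4 = 7.
E[X | machine 2] = (4+7+12+14)/4 = 37/4.
E[X | machine 3] = (5+9+11+12)/4 = 37/4.
E[X] = (2/7)·(7) + (3/7)·(37/4) + (2/7)·(37/4) = 241/28.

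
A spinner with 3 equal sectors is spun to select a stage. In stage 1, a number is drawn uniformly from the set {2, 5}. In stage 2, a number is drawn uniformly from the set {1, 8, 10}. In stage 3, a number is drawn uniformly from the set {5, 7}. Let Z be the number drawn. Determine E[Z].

E[Z | stage 1] = (2+5)/2 = 7/2.
E[Z | stage 2] = (1+8+10)/3 = 19/3.
E[Z | stage 3] = (5+7)/2 = 6.
By the law of total expectation,
E[Z] = (1/3)·(7/2) + (1/3)·(19/3) + (1/3)·(6) = 95/18.

95/18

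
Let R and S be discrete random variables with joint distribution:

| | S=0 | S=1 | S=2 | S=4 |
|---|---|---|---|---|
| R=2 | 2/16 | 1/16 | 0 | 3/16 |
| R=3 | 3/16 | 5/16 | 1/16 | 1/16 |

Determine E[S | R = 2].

13/6

P(R = 2) = 3/8.
Summing S·P(R=x,S=y) over the conditioning event gives 13/16.
E[S | R = 2] = (13/16) / (3/8) = 13/6.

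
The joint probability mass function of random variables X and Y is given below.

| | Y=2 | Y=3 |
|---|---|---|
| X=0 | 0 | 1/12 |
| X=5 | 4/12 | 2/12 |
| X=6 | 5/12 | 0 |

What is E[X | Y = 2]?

50/9

P(Y = 2) = 3/4.
Σ X·P over the event = 5·(4/12) + 6·(5/12) = 25/6.
E[X | Y = 2] = (25/6) / (3/4) = 50/9.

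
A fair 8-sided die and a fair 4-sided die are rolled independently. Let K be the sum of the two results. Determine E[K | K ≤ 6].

P(K ≤ 6) = 7/16.
Σ over the event: 2·1/32 + 3·1/16 + 4·3/32 + 5·1/8 + 6·1/8 = 2.
E[K | K ≤ 6] = (2) / (7/16) = 32/7.

32/7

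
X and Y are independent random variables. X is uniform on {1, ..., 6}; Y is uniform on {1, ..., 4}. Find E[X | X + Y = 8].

Outcomes with X + Y = 8: (4,4), (5,3), (6,2), each with probability 1/24.
E[X | X + Y = 8] = (4 + 5 + 6) / 3 = 5.

5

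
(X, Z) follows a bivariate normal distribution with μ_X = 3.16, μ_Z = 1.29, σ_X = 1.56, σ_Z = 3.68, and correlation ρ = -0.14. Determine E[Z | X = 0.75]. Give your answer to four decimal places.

The regression of Z on X has slope ρ·σ_Z/σ_X and passes through (μ_X, μ_Z).
E[Z | X=0.75] = 1.29 + (-0.14)·(3.68/1.56)·(0.75 − (3.16)) = 1.29 + (-0.33026)·(-2.41) = 2.0859.

2.0859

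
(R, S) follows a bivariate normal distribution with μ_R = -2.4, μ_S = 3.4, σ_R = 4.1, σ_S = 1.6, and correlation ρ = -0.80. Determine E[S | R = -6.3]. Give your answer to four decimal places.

E[S | R=x] = μ_S + ρ(σ_S/σ_R)(x − μ_R) for jointly normal variables.
E[S | R=-6.3] = 3.4 + (-0.80)·(1.6/4.1)·(-6.3 − (-2.4)) = 3.4 + (-0.3122)·(-3.9) = 4.6176.

4.6176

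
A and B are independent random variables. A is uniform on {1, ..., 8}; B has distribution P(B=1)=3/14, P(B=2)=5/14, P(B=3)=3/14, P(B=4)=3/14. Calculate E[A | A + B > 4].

26/5

P(A + B > 4) = 45/56.
Summing A·P(x,y) over outcomes with A + B > 4 gives 117/28.
E[A | A + B > 4] = (117/28) / (45/56) = 26/5.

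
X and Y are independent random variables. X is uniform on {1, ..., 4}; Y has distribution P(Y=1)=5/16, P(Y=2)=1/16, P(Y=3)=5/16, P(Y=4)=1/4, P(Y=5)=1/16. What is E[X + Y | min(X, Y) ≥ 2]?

P(min(X, Y) ≥ 2) = 33/64.
Summing (X+Y)·P(x,y) over outcomes with min(X, Y) ≥ 2 gives 213/64.
E[X + Y | min(X, Y) ≥ 2] = (213/64) / (33/64) = 71/11.

71/11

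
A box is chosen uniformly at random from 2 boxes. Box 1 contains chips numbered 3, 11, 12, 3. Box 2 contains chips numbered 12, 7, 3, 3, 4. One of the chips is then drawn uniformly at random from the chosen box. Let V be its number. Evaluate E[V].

261/40

E[V | box 1] = (3+11+12+3)/4 = 29/4.
E[V | box 2] = (12+7+3+3+4)/5 = 29/5.
E[V] = (1/2)·(29/4) + (1/2)·(29/5) = 261/40.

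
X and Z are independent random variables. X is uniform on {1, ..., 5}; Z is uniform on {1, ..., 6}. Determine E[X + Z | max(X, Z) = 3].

24/5

Outcomes with max(X, Z) = 3: (1,3), (2,3), (3,1), (3,2), (3,3), each with probability 1/30.
E[X + Z | max(X, Z) = 3] = (4 + 5 + 4 + 5 + 6) / 5 = 24/5.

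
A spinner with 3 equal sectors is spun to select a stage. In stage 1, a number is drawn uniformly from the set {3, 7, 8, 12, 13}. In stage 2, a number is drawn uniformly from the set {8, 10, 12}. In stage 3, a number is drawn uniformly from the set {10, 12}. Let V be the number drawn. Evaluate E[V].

148/15

E[V | stage 1] = (3+7+8+12+13)/5 = 43/5.
E[V | stage 2] = (8+10+12)/3 = 10.
E[V | stage 3] = (10+12)/2 = 11.
By the law of total expectation,
E[V] = (1/3)·(43/5) + (1/3)·(10) + (1/3)·(11) = 148/15.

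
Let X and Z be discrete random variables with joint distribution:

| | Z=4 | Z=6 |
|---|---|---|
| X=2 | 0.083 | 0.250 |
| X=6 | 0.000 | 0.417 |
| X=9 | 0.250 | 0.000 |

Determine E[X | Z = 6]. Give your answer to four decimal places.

4.5007

P(Z = 6) = 0.667.
Σ X·P over the event = 2·(0.250) + 6·(0.417) = 3.002.
E[X | Z = 6] = (3.002) / (0.667) = 4.5007.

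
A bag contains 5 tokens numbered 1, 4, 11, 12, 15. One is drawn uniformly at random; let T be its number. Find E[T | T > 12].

15

P(T > 12) = 1/5.
Σ over the event: 15·1/5 = 3.
E[T | T > 12] = (3) / (1/5) = 15.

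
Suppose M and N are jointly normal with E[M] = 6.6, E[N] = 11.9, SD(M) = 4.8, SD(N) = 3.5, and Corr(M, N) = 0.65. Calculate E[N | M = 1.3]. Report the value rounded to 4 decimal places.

9.3880

E[N | M=x] = μ_N + ρ(σ_N/σ_M)(x − μ_M) for jointly normal variables.
E[N | M=1.3] = 11.9 + (0.65)·(3.5/4.8)·(1.3 − (6.6)) = 11.9 + (0.47396)·(-5.3) = 9.3880.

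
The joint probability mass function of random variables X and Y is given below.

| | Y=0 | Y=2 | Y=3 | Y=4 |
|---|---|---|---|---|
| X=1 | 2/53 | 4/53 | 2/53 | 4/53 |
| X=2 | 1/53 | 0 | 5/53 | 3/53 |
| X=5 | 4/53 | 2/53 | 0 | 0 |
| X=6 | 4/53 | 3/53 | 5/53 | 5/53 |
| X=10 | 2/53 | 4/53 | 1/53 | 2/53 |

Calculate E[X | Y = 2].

72/13

P(Y = 2) = 13/53.
Σ X·P over the event = 1·(4/53) + 5·(2/53) + 6·(3/53) + 10·(4/53) = 72/53.
E[X | Y = 2] = (72/53) / (13/53) = 72/13.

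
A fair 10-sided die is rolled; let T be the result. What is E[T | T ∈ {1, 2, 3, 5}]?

P(T ∈ {1, 2, 3, 5}) = 2/5.
Σ over the event: 1·1/10 + 2·1/10 + 3·1/10 + 5·1/10 = 11/10.
E[T | T ∈ {1, 2, 3, 5}] = (11/10) / (2/5) = 11/4.

11/4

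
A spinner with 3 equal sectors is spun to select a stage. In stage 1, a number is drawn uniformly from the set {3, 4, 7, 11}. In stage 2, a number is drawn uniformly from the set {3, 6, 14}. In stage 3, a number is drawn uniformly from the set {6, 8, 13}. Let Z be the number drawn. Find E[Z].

275/36

E[Z | stage 1] = (3+4+7+11)/4 = 25/4.
E[Z | stage 2] = (3+6+14)/3 = 23/3.
E[Z | stage 3] = (6+8+13)/3 = 9.
E[Z] = (1/3)·(25/4) + (1/3)·(23/3) + (1/3)·(9) = 275/36.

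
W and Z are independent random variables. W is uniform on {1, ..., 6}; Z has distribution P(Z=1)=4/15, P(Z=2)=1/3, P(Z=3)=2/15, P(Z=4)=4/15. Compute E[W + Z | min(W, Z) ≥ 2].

76/11

P(min(W, Z) ≥ 2) = 11/18.
Summing (W+Z)·P(x,y) over outcomes with min(W, Z) ≥ 2 gives 38/9.
E[W + Z | min(W, Z) ≥ 2] = (38/9) / (11/18) = 76/11.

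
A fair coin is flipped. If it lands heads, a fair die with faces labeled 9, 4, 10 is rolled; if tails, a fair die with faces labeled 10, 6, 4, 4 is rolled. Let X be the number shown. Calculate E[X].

E[X | heads] = (9+4+10)/3 = 23/3.
E[X | tails] = (10+6+4+4)/4 = 6.
E[X] = (1/2)·(23/3) + (1/2)·(6) = 41/6.

41/6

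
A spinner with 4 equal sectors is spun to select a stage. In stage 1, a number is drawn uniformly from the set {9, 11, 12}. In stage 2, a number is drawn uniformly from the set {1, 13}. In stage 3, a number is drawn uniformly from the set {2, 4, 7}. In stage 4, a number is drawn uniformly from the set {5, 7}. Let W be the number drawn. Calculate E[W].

7

E[W | stage 1] = (9+11+12)/3 = 32/3.
E[W | stage 2] = (1+13)/2 = 7.
E[W | stage 3] = (2+4+7)/3 = 13/3.
E[W | stage 4] = (5+7)/2 = 6.
E[W] = (1/4)·(32/3) + (1/4)·(7) + (1/4)·(13/3) + (1/4)·(6) = 7.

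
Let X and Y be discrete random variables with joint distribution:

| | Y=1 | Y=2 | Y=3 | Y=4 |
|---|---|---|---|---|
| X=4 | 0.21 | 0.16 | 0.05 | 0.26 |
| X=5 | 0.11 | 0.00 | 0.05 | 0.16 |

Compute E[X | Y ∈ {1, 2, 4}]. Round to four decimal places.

4.3000

P(Y ∈ {1, 2, 4}) = 0.90.
Σ X·P over the event = 4·(0.21) + 4·(0.16) + 4·(0.26) + 5·(0.11) + 5·(0.16) = 3.87.
E[X | Y ∈ {1, 2, 4}] = (3.87) / (0.90) = 4.3000.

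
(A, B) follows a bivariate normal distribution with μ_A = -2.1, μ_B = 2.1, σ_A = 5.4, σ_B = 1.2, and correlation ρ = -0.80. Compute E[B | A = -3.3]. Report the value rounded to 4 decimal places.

2.3133

For a bivariate normal, E[B | A=x] = μ_B + ρ·(σ_B/σ_A)·(x − μ_A).
E[B | A=-3.3] = 2.1 + (-0.80)·(1.2/5.4)·(-3.3 − (-2.1)) = 2.1 + (-0.17778)·(-1.2) = 2.3133.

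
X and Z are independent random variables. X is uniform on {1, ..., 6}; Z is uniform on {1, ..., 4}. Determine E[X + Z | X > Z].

P(X > Z) = 7/12.
Summing (X+Z)·P(x,y) over outcomes with X > Z gives 47/12.
E[X + Z | X > Z] = (47/12) / (7/12) = 47/7.

47/7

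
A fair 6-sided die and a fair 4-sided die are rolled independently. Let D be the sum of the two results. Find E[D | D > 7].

26/3

P(D > 7) = 1/4.
Σ over the event: 8·1/8 + 9·1/12 + 10·1/24 = 13/6.
E[D | D > 7] = (13/6) / (1/4) = 26/3.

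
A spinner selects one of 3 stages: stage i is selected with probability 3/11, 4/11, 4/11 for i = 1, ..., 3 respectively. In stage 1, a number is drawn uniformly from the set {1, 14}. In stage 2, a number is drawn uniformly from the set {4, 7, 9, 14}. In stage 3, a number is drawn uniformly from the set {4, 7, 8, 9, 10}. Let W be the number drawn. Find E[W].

79/10

E[W | stage 1] = (1+14)/2 = 15/2.
E[W | stage 2] = (4+7+9+14)/4 = 17/2.
E[W | stage 3] = (4+7+8+9+10)/5 = 38/5.
E[W] = (3/11)·(15/2) + (4/11)·(17/2) + (4/11)·(38/5) = 79/10.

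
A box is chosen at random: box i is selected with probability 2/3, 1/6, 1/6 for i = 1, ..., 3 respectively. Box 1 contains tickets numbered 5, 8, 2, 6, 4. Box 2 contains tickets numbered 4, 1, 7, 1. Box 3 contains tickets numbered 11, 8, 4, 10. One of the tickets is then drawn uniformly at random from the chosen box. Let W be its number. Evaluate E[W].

E[W | box 1] = (5+8+2+6+4)/5 = 5.
E[W | box 2] = (4+1+7+1)/4 = 13/4.
E[W | box 3] = (11+8+4+10)/4 = 33/4.
By the law of total expectation,
E[W] = (2/3)·(5) + (1/6)·(13/4) + (1/6)·(33/4) = 21/4.

21/4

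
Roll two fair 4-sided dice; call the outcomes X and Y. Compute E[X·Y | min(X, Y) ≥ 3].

P(min(X, Y) ≥ 3) = 1/4.
Summing XY·P(x,y) over outcomes with min(X, Y) ≥ 3 gives 49/16.
E[X·Y | min(X, Y) ≥ 3] = (49/16) / (1/4) = 49/4.

49/4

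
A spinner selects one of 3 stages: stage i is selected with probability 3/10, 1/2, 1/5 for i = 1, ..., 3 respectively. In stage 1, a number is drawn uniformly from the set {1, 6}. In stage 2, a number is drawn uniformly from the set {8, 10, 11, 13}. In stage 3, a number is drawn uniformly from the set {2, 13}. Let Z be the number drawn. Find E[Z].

E[Z | stage 1] = (1+6)/2 = 7/2.
E[Z | stage 2] = (8+10+11+13)/4 = 21/2.
E[Z | stage 3] = (2+13)/2 = 15/2.
E[Z] = (3/10)·(7/2) + (1/2)·(21/2) + (1/5)·(15/2) = 39/5.

39/5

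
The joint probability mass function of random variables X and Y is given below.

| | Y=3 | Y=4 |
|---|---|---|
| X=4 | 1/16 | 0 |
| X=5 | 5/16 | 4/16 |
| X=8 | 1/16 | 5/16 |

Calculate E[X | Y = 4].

P(Y = 4) = 9/16.
Σ X·P over the event = 5·(4/16) + 8·(5/16) = 15/4.
E[X | Y = 4] = (15/4) / (9/16) = 20/3.

20/3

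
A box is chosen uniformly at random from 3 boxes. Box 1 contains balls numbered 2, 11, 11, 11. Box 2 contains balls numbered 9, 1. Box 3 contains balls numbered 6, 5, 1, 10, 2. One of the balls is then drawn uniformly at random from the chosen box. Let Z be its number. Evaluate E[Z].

371/60

E[Z | box 1] = (2+11+11+11)/4 = 35/4.
E[Z | box 2] = (9+1)/2 = 5.
E[Z | box 3] = (6+5+1+10+2)/5 = 24/5.
E[Z] = (1/3)·(35/4) + (1/3)·(5) + (1/3)·(24/5) = 371/60.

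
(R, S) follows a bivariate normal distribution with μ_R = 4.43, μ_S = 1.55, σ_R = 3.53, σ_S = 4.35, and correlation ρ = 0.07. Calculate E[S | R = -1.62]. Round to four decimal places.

1.0281

E[S | R=x] = μ_S + ρ(σ_S/σ_R)(x − μ_R) for jointly normal variables.
E[S | R=-1.62] = 1.55 + (0.07)·(4.35/3.53)·(-1.62 − (4.43)) = 1.55 + (0.086261)·(-6.05) = 1.0281.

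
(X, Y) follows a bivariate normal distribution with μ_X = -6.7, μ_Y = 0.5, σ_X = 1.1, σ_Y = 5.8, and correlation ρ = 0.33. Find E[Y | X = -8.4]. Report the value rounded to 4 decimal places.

For a bivariate normal, E[Y | X=x] = μ_Y + ρ·(σ_Y/σ_X)·(x − μ_X).
E[Y | X=-8.4] = 0.5 + (0.33)·(5.8/1.1)·(-8.4 − (-6.7)) = 0.5 + (1.74)·(-1.7) = -2.4580.

-2.4580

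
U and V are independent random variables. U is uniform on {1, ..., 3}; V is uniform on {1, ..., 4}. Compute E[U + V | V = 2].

4

Outcomes with V = 2: (1,2), (2,2), (3,2), each with probability 1/12.
E[U + V | V = 2] = (3 + 4 + 5) / 3 = 4.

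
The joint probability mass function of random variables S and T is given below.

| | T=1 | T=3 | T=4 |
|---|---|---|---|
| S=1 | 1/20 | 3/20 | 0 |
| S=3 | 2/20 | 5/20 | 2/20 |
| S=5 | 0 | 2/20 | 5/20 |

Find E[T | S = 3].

25/9

P(S = 3) = 9/20.
Σ T·P over the event = 1·(2/20) + 3·(5/20) + 4·(2/20) = 5/4.
E[T | S = 3] = (5/4) / (9/20) = 25/9.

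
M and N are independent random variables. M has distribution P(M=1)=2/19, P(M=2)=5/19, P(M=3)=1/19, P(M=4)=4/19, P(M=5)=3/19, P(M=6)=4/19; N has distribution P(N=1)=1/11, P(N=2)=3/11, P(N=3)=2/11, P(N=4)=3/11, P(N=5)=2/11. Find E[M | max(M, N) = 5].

P(max(M, N) = 5) = 3/11.
Summing M·P(x,y) over outcomes with max(M, N) = 5 gives 227/209.
E[M | max(M, N) = 5] = (227/209) / (3/11) = 227/57.

227/57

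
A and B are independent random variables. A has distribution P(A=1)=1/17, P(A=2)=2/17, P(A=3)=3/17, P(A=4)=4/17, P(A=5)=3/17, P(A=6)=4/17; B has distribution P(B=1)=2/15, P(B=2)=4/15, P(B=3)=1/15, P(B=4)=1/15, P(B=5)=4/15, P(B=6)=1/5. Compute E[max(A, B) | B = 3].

73/17

P(B = 3) = 1/15.
Summing max(A,B)·P(x,y) over outcomes with B = 3 gives 73/255.
E[max(A, B) | B = 3] = (73/255) / (1/15) = 73/17.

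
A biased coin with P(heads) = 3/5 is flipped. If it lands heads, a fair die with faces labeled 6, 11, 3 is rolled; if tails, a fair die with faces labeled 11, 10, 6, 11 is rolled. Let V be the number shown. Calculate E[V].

E[V | heads] = (6+11+3)/3 = 20/3.
E[V | tails] = (11+10+6+11)/4 = 19/2.
By the law of total expectation,
E[V] = (3/5)·(20/3) + (2/5)·(19/2) = 39/5.

39/5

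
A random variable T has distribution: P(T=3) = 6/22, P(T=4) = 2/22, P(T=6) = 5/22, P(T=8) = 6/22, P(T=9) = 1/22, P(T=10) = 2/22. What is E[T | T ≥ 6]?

P(T ≥ 6) = 7/11.
Σ over the event: 6·5/22 + 8·3/11 + 9·1/22 + 10·1/11 = 107/22.
E[T | T ≥ 6] = (107/22) / (7/11) = 107/14.

107/14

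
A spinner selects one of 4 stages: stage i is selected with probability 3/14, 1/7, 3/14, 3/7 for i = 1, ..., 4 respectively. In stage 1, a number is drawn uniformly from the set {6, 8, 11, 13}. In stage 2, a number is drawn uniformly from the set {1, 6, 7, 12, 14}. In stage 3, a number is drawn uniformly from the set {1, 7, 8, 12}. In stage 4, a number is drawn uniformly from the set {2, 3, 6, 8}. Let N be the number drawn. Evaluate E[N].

47/7

E[N | stage 1] = (6+8+11+13)/4 = 19/2.
E[N | stage 2] = (1+6+7+12+14)/5 = 8.
E[N | stage 3] = (1+7+8+12)/4 = 7.
E[N | stage 4] = (2+3+6+8)/4 = 19/4.
E[N] = (3/14)·(19/2) + (1/7)·(8) + (3/14)·(7) + (3/7)·(19/4) = 47/7.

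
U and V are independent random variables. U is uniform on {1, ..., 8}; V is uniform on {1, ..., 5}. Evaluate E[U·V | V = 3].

27/2

Outcomes with V = 3: (1,3), (2,3), (3,3), (4,3), (5,3), (6,3), (7,3), (8,3), each with probability 1/40.
E[U·V | V = 3] = (3 + 6 + 9 + 12 + 15 + 18 + 21 + 24) / 8 = 27/2.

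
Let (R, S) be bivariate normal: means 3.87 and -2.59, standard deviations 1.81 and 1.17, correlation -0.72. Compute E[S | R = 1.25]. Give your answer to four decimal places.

For a bivariate normal, E[S | R=x] = μ_S + ρ·(σ_S/σ_R)·(x − μ_R).
E[S | R=1.25] = -2.59 + (-0.72)·(1.17/1.81)·(1.25 − (3.87)) = -2.59 + (-0.46541)·(-2.62) = -1.3706.

-1.3706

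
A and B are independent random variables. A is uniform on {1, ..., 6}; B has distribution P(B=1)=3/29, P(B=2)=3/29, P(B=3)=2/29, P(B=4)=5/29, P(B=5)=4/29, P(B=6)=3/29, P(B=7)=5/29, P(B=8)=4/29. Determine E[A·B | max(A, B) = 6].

P(max(A, B) = 6) = 35/174.
Summing AB·P(x,y) over outcomes with max(A, B) = 6 gives 118/29.
E[A·B | max(A, B) = 6] = (118/29) / (35/174) = 708/35.

708/35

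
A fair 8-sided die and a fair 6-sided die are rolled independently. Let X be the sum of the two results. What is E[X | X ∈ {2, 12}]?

P(X ∈ {2, 12}) = 1/12.
Σ over the event: 2·1/48 + 12·1/16 = 19/24.
E[X | X ∈ {2, 12}] = (19/24) / (1/12) = 19/2.

19/2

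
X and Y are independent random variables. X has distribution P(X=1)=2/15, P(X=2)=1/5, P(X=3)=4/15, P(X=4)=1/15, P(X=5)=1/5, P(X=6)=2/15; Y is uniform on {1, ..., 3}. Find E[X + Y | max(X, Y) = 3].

83/17

P(max(X, Y) = 3) = 17/45.
Summing (X+Y)·P(x,y) over outcomes with max(X, Y) = 3 gives 83/45.
E[X + Y | max(X, Y) = 3] = (83/45) / (17/45) = 83/17.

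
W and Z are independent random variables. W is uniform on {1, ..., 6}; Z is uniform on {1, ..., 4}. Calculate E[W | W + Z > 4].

P(W + Z > 4) = 3/4.
Summing W·P(x,y) over outcomes with W + Z > 4 gives 37/12.
E[W | W + Z > 4] = (37/12) / (3/4) = 37/9.

37/9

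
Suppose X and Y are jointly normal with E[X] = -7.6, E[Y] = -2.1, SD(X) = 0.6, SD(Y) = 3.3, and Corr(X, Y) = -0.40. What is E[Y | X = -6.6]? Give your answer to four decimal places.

For a bivariate normal, E[Y | X=x] = μ_Y + ρ·(σ_Y/σ_X)·(x − μ_X).
E[Y | X=-6.6] = -2.1 + (-0.40)·(3.3/0.6)·(-6.6 − (-7.6)) = -2.1 + (-2.2)·(1) = -4.3000.

-4.3000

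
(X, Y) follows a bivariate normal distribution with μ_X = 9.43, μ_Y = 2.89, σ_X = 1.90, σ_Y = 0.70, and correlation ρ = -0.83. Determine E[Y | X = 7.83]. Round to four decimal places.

3.3793

For a bivariate normal, E[Y | X=x] = μ_Y + ρ·(σ_Y/σ_X)·(x − μ_X).
E[Y | X=7.83] = 2.89 + (-0.83)·(0.70/1.90)·(7.83 − (9.43)) = 2.89 + (-0.30579)·(-1.6) = 3.3793.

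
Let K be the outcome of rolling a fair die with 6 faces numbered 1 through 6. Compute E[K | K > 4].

Given K > 4, K is equally likely to be any of {5, 6}.
E[K | K > 4] = (5 + 6) / 2 = 11/2.

11/2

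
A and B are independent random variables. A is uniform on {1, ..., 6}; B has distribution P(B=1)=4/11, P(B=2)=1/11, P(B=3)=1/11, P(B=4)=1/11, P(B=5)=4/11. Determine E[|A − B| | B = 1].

P(B = 1) = 4/11.
Summing |A−B|·P(x,y) over outcomes with B = 1 gives 10/11.
E[|A − B| | B = 1] = (10/11) / (4/11) = 5/2.

5/2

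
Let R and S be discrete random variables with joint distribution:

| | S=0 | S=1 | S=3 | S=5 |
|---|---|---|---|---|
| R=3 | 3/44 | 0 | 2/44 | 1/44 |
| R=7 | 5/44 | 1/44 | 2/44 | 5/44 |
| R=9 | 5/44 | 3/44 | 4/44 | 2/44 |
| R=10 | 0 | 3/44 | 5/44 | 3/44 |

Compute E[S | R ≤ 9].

68/33

P(R ≤ 9) = 3/4.
Summing S·P(R=x,S=y) over the conditioning event gives 17/11.
E[S | R ≤ 9] = (17/11) / (3/4) = 68/33.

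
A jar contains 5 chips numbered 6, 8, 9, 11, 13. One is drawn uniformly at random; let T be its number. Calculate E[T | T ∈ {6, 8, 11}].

25/3

P(T ∈ {6, 8, 11}) = 3/5.
Σ over the event: 6·1/5 + 8·1/5 + 11·1/5 = 5.
E[T | T ∈ {6, 8, 11}] = (5) / (3/5) = 25/3.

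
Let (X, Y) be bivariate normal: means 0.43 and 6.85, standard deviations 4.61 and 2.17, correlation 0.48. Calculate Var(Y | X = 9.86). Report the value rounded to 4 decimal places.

3.6240

The conditional variance in a bivariate normal is σ_Y²(1 − ρ²), independent of x.
Var(Y | X=9.86) = (2.17)²·(1 − (0.48)²) = 4.7089·0.7696 = 3.6240.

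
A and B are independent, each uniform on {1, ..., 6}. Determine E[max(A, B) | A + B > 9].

Outcomes with A + B > 9: (4,6), (5,5), (5,6), (6,4), (6,5), (6,6), each with probability 1/36.
E[max(A, B) | A + B > 9] = (6 + 5 + 6 + 6 + 6 + 6) / 6 = 35/6.

35/6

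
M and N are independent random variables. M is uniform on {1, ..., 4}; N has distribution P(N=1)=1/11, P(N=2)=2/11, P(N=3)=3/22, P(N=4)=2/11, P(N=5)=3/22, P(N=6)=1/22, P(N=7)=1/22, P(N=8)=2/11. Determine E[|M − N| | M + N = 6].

P(M + N = 6) = 7/44.
Summing |M−N|·P(x,y) over outcomes with M + N = 6 gives 7/22.
E[|M − N| | M + N = 6] = (7/22) / (7/44) = 2.

2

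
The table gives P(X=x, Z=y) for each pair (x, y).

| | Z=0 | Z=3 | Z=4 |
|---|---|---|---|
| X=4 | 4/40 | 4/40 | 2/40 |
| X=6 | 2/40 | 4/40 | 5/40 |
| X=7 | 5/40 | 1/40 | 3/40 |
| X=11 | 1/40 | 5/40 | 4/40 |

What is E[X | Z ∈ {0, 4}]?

P(Z ∈ {0, 4}) = 13/20.
Σ X·P over the event = 4·(4/40) + 4·(2/40) + 6·(2/40) + 6·(5/40) + 7·(5/40) + 7·(3/40) + 11·(1/40) + 11·(4/40) = 177/40.
E[X | Z ∈ {0, 4}] = (177/40) / (13/20) = 177/26.

177/26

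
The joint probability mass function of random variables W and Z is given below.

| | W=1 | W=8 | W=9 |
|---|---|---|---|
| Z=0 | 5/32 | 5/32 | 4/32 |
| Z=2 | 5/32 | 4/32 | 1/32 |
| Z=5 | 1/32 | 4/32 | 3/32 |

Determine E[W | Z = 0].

P(Z = 0) = 7/16.
Σ W·P over the event = 1·(5/32) + 8·(5/32) + 9·(4/32) = 81/32.
E[W | Z = 0] = (81/32) / (7/16) = 81/14.

81/14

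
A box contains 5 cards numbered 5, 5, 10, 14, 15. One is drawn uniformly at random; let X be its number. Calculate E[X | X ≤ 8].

5

P(X ≤ 8) = 2/5.
Σ over the event: 5·2/5 = 2.
E[X | X ≤ 8] = (2) / (2/5) = 5.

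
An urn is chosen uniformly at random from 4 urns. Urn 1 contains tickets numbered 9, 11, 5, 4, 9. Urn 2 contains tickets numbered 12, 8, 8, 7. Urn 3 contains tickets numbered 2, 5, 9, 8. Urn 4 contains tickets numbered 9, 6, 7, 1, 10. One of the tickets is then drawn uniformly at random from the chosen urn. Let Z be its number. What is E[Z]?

579/80

E[Z | urn 1] = (9+11+5+4+9)/5 = 38/5.
E[Z | urn 2] = (12+8+8+7)/4 = 35/4.
E[Z | urn 3] = (2+5+9+8)/4 = 6.
E[Z | urn 4] = (9+6+7+1+10)/5 = 33/5.
By the law of total expectation,
E[Z] = (1/4)·(38/5) + (1/4)·(35/4) + (1/4)·(6) + (1/4)·(33/5) = 579/80.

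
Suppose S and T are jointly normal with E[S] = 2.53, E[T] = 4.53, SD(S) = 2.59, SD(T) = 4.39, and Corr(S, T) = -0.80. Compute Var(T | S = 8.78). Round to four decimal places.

For a bivariate normal, Var(T | S=x) = σ_T²(1 − ρ²).
Var(T | S=8.78) = (4.39)²·(1 − (-0.80)²) = 19.2721·0.36 = 6.9380.

6.9380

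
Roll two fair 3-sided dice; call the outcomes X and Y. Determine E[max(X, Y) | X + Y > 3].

17/6

P(X + Y > 3) = 2/3.
Summing max(X,Y)·P(x,y) over outcomes with X + Y > 3 gives 17/9.
E[max(X, Y) | X + Y > 3] = (17/9) / (2/3) = 17/6.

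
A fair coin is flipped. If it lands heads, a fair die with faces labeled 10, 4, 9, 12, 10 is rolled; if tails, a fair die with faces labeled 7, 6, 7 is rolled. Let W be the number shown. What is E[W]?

47/6

E[W | heads] = (10+4+9+12+10)/5 = 9.
E[W | tails] = (7+6+7)/3 = 20/3.
E[W] = (1/2)·(9) + (1/2)·(20/3) = 47/6.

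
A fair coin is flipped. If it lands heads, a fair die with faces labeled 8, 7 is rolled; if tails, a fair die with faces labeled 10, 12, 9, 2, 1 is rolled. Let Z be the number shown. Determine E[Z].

E[Z | heads] = (8+7)/2 = 15/2.
E[Z | tails] = (10+12+9+2+1)/5 = 34/5.
By the law of total expectation,
E[Z] = (1/2)·(15/2) + (1/2)·(34/5) = 143/20.

143/20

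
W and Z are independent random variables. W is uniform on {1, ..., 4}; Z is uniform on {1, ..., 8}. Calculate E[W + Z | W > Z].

P(W > Z) = 3/16.
Summing (W+Z)·P(x,y) over outcomes with W > Z gives 15/16.
E[W + Z | W > Z] = (15/16) / (3/16) = 5.

5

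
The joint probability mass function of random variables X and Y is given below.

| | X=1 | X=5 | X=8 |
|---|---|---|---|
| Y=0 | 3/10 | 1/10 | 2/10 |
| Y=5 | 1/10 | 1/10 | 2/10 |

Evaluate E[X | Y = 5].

P(Y = 5) = 2/5.
Σ X·P over the event = 1·(1/10) + 5·(1/10) + 8·(2/10) = 11/5.
E[X | Y = 5] = (11/5) / (2/5) = 11/2.

11/2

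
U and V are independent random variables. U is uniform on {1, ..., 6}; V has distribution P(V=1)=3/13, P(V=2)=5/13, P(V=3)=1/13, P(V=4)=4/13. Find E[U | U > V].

209/46

P(U > V) = 23/39.
Summing U·P(x,y) over outcomes with U > V gives 209/78.
E[U | U > V] = (209/78) / (23/39) = 209/46.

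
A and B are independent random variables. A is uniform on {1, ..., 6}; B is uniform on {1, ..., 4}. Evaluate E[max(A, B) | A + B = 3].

2

P(A + B = 3) = 1/12.
Summing max(A,B)·P(x,y) over outcomes with A + B = 3 gives 1/6.
E[max(A, B) | A + B = 3] = (1/6) / (1/12) = 2.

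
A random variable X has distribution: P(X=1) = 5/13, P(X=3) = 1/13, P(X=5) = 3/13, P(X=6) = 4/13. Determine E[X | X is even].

6

P(X is even) = 4/13.
Σ over the event: 6·4/13 = 24/13.
E[X | X is even] = (24/13) / (4/13) = 6.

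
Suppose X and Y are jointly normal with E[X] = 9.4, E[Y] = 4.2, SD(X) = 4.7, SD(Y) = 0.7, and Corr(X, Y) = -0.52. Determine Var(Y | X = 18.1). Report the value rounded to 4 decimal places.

Var(Y | X=x) = (1 − ρ²)·σ_Y².
Var(Y | X=18.1) = (0.7)²·(1 − (-0.52)²) = 0.49·0.7296 = 0.3575.

0.3575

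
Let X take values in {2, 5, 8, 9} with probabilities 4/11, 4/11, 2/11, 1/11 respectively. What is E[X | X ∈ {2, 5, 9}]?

37/9

P(X ∈ {2, 5, 9}) = 9/11.
Σ over the event: 2·4/11 + 5·4/11 + 9·1/11 = 37/11.
E[X | X ∈ {2, 5, 9}] = (37/11) / (9/11) = 37/9.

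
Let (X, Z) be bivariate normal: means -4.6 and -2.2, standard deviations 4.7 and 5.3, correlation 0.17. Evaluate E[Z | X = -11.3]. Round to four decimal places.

E[Z | X=x] = μ_Z + ρ(σ_Z/σ_X)(x − μ_X) for jointly normal variables.
E[Z | X=-11.3] = -2.2 + (0.17)·(5.3/4.7)·(-11.3 − (-4.6)) = -2.2 + (0.1917)·(-6.7) = -3.4844.

-3.4844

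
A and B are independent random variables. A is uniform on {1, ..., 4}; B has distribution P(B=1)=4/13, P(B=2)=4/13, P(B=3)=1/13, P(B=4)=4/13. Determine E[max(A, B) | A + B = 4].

P(A + B = 4) = 9/52.
Summing max(A,B)·P(x,y) over outcomes with A + B = 4 gives 23/52.
E[max(A, B) | A + B = 4] = (23/52) / (9/52) = 23/9.

23/9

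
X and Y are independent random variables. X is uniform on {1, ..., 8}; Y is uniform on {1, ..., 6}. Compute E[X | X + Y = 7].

Outcomes with X + Y = 7: (1,6), (2,5), (3,4), (4,3), (5,2), (6,1), each with probability 1/48.
E[X | X + Y = 7] = (1 + 2 + 3 + 4 + 5 + 6) / 6 = 7/2.

7/2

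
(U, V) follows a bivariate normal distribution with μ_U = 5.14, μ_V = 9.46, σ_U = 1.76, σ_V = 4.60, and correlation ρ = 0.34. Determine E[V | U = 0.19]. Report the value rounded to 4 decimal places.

5.0613

For a bivariate normal, E[V | U=x] = μ_V + ρ·(σ_V/σ_U)·(x − μ_U).
E[V | U=0.19] = 9.46 + (0.34)·(4.60/1.76)·(0.19 − (5.14)) = 9.46 + (0.888636)·(-4.95) = 5.0613.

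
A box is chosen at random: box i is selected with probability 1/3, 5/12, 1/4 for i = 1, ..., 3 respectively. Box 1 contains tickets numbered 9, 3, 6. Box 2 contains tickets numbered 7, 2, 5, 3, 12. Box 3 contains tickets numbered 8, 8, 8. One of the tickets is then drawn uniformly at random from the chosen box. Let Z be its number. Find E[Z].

77/12

E[Z | box 1] = (9+3+6)/3 = 6.
E[Z | box 2] = (7+2+5+3+12)/5 = 29/5.
E[Z | box 3] = (8+8+8)/3 = 8.
By the law of total expectation,
E[Z] = (1/3)·(6) + (5/12)·(29/5) + (1/4)·(8) = 77/12.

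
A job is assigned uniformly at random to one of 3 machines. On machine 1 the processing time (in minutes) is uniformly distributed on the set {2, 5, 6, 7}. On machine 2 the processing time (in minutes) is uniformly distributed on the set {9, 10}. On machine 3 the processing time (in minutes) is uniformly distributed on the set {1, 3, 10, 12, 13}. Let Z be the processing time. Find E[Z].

E[Z | machine 1] = (2+5+6+7)/4 = 5.
E[Z | machine 2] = (9+10)/2 = 19/2.
E[Z | machine 3] = (1+3+10+12+13)/5 = 39/5.
E[Z] = (1/3)·(5) + (1/3)·(19/2) + (1/3)·(39/5) = 223/30.

223/30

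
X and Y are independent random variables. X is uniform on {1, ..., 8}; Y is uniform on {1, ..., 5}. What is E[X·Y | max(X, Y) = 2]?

Outcomes with max(X, Y) = 2: (1,2), (2,1), (2,2), each with probability 1/40.
E[X·Y | max(X, Y) = 2] = (2 + 2 + 4) / 3 = 8/3.

8/3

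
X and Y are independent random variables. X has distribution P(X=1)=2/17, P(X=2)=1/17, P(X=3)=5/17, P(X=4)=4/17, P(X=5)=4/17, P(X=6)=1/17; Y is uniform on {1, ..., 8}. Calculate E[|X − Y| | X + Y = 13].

13/5

P(X + Y = 13) = 5/136.
Summing |X−Y|·P(x,y) over outcomes with X + Y = 13 gives 13/136.
E[|X − Y| | X + Y = 13] = (13/136) / (5/136) = 13/5.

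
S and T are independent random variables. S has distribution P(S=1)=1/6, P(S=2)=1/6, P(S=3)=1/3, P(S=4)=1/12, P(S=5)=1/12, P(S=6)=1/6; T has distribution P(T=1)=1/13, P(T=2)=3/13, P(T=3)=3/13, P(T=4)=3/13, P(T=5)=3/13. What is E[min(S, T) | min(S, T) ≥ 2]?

23/8

P(min(S, T) ≥ 2) = 10/13.
Summing min(S,T)·P(x,y) over outcomes with min(S, T) ≥ 2 gives 115/52.
E[min(S, T) | min(S, T) ≥ 2] = (115/52) / (10/13) = 23/8.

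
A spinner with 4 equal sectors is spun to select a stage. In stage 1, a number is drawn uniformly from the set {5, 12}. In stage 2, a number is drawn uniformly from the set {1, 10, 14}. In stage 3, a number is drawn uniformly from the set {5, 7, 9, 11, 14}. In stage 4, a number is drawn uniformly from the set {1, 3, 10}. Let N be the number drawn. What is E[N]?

E[N | stage 1] = (5+12)/2 = 17/2.
E[N | stage 2] = (1+10+14)/3 = 25/3.
E[N | stage 3] = (5+7+9+11+14)/5 = 46/5.
E[N | stage 4] = (1+3+10)/3 = 14/3.
By the law of total expectation,
E[N] = (1/4)·(17/2) + (1/4)·(25/3) + (1/4)·(46/5) + (1/4)·(14/3) = 307/40.

307/40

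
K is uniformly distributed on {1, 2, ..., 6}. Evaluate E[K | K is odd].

Given K is odd, K is equally likely to be any of {1, 3, 5}.
E[K | K is odd] = (1 + 3 + 5) / 3 = 3.

3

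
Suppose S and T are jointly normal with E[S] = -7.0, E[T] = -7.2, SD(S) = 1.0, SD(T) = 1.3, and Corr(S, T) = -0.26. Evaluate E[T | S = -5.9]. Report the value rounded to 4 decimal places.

-7.5718

The regression of T on S has slope ρ·σ_T/σ_S and passes through (μ_S, μ_T).
E[T | S=-5.9] = -7.2 + (-0.26)·(1.3/1.0)·(-5.9 − (-7.0)) = -7.2 + (-0.338)·(1.1) = -7.5718.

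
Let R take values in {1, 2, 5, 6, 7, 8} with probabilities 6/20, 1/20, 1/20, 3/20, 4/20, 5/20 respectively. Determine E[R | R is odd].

P(R is odd) = 11/20.
Σ over the event: 1·3/10 + 5·1/20 + 7·1/5 = 39/20.
E[R | R is odd] = (39/20) / (11/20) = 39/11.

39/11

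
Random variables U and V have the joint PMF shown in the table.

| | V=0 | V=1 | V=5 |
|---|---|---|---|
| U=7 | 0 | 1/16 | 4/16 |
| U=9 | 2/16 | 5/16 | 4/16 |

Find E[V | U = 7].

P(U = 7) = 5/16.
Summing V·P(U=x,V=y) over the conditioning event gives 21/16.
E[V | U = 7] = (21/16) / (5/16) = 21/5.

21/5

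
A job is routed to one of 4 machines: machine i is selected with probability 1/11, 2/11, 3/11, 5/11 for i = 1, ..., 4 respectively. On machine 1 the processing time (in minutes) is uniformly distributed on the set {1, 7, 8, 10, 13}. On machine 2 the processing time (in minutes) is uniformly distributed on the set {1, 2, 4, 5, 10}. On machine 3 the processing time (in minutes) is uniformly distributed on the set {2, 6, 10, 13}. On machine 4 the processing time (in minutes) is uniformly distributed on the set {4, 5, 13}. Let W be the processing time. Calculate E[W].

E[W | machine 1] = (1+7+8+10+13)/5 = 39/5.
E[W | machine 2] = (1+2+4+5+10)/5 = 22/5.
E[W | machine 3] = (2+6+10+13)/4 = 31/4.
E[W | machine 4] = (4+5+13)/3 = 22/3.
E[W] = (1/11)·(39/5) + (2/11)·(22/5) + (3/11)·(31/4) + (5/11)·(22/3) = 4591/660.

4591/660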